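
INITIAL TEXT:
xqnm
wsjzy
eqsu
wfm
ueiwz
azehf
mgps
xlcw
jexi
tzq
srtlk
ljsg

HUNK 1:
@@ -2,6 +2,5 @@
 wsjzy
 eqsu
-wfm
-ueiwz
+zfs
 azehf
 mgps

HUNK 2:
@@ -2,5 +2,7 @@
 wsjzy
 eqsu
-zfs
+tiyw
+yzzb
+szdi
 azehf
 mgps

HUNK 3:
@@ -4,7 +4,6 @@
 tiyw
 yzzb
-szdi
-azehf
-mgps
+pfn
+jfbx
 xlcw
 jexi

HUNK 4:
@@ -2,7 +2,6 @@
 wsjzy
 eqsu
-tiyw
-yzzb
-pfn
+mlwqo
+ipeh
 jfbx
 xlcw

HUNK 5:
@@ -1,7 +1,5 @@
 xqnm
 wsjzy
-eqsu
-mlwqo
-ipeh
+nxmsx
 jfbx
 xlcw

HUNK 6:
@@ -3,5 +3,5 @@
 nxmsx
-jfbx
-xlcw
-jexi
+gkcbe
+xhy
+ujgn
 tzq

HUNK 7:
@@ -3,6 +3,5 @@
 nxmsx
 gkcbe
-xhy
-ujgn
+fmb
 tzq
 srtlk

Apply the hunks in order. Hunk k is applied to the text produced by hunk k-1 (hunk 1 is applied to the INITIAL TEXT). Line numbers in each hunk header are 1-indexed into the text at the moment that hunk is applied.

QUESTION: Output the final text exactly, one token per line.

Hunk 1: at line 2 remove [wfm,ueiwz] add [zfs] -> 11 lines: xqnm wsjzy eqsu zfs azehf mgps xlcw jexi tzq srtlk ljsg
Hunk 2: at line 2 remove [zfs] add [tiyw,yzzb,szdi] -> 13 lines: xqnm wsjzy eqsu tiyw yzzb szdi azehf mgps xlcw jexi tzq srtlk ljsg
Hunk 3: at line 4 remove [szdi,azehf,mgps] add [pfn,jfbx] -> 12 lines: xqnm wsjzy eqsu tiyw yzzb pfn jfbx xlcw jexi tzq srtlk ljsg
Hunk 4: at line 2 remove [tiyw,yzzb,pfn] add [mlwqo,ipeh] -> 11 lines: xqnm wsjzy eqsu mlwqo ipeh jfbx xlcw jexi tzq srtlk ljsg
Hunk 5: at line 1 remove [eqsu,mlwqo,ipeh] add [nxmsx] -> 9 lines: xqnm wsjzy nxmsx jfbx xlcw jexi tzq srtlk ljsg
Hunk 6: at line 3 remove [jfbx,xlcw,jexi] add [gkcbe,xhy,ujgn] -> 9 lines: xqnm wsjzy nxmsx gkcbe xhy ujgn tzq srtlk ljsg
Hunk 7: at line 3 remove [xhy,ujgn] add [fmb] -> 8 lines: xqnm wsjzy nxmsx gkcbe fmb tzq srtlk ljsg

Answer: xqnm
wsjzy
nxmsx
gkcbe
fmb
tzq
srtlk
ljsg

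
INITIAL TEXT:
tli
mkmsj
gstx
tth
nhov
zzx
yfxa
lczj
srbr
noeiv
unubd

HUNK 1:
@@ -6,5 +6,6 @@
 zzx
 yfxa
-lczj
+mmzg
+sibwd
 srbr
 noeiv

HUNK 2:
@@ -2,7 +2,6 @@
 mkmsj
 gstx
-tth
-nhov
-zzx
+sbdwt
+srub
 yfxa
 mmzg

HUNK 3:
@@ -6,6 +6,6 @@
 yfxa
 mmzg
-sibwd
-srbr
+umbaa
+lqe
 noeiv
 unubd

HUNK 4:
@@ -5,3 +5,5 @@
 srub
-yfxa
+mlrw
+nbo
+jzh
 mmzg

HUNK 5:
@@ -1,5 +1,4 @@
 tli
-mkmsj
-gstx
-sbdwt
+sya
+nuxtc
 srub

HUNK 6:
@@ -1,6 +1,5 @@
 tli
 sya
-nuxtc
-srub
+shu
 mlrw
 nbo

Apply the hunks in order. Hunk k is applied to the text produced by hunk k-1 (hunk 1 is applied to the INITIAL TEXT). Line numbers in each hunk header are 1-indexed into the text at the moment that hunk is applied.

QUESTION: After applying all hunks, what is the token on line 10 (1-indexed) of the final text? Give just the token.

Hunk 1: at line 6 remove [lczj] add [mmzg,sibwd] -> 12 lines: tli mkmsj gstx tth nhov zzx yfxa mmzg sibwd srbr noeiv unubd
Hunk 2: at line 2 remove [tth,nhov,zzx] add [sbdwt,srub] -> 11 lines: tli mkmsj gstx sbdwt srub yfxa mmzg sibwd srbr noeiv unubd
Hunk 3: at line 6 remove [sibwd,srbr] add [umbaa,lqe] -> 11 lines: tli mkmsj gstx sbdwt srub yfxa mmzg umbaa lqe noeiv unubd
Hunk 4: at line 5 remove [yfxa] add [mlrw,nbo,jzh] -> 13 lines: tli mkmsj gstx sbdwt srub mlrw nbo jzh mmzg umbaa lqe noeiv unubd
Hunk 5: at line 1 remove [mkmsj,gstx,sbdwt] add [sya,nuxtc] -> 12 lines: tli sya nuxtc srub mlrw nbo jzh mmzg umbaa lqe noeiv unubd
Hunk 6: at line 1 remove [nuxtc,srub] add [shu] -> 11 lines: tli sya shu mlrw nbo jzh mmzg umbaa lqe noeiv unubd
Final line 10: noeiv

Answer: noeiv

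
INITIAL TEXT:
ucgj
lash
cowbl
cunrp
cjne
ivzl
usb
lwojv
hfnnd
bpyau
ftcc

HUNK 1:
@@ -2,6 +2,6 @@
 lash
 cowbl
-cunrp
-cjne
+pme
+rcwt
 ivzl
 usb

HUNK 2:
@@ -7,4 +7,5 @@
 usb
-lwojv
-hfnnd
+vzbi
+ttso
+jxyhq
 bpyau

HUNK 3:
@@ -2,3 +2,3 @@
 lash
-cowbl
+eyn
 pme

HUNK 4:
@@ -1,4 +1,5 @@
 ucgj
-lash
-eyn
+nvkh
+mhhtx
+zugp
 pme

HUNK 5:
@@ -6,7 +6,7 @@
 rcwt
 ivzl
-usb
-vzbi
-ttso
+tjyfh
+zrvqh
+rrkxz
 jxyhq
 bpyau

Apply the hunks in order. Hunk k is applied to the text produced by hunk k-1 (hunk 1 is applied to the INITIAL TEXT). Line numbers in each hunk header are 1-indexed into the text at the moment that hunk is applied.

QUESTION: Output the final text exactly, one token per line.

Answer: ucgj
nvkh
mhhtx
zugp
pme
rcwt
ivzl
tjyfh
zrvqh
rrkxz
jxyhq
bpyau
ftcc

Derivation:
Hunk 1: at line 2 remove [cunrp,cjne] add [pme,rcwt] -> 11 lines: ucgj lash cowbl pme rcwt ivzl usb lwojv hfnnd bpyau ftcc
Hunk 2: at line 7 remove [lwojv,hfnnd] add [vzbi,ttso,jxyhq] -> 12 lines: ucgj lash cowbl pme rcwt ivzl usb vzbi ttso jxyhq bpyau ftcc
Hunk 3: at line 2 remove [cowbl] add [eyn] -> 12 lines: ucgj lash eyn pme rcwt ivzl usb vzbi ttso jxyhq bpyau ftcc
Hunk 4: at line 1 remove [lash,eyn] add [nvkh,mhhtx,zugp] -> 13 lines: ucgj nvkh mhhtx zugp pme rcwt ivzl usb vzbi ttso jxyhq bpyau ftcc
Hunk 5: at line 6 remove [usb,vzbi,ttso] add [tjyfh,zrvqh,rrkxz] -> 13 lines: ucgj nvkh mhhtx zugp pme rcwt ivzl tjyfh zrvqh rrkxz jxyhq bpyau ftcc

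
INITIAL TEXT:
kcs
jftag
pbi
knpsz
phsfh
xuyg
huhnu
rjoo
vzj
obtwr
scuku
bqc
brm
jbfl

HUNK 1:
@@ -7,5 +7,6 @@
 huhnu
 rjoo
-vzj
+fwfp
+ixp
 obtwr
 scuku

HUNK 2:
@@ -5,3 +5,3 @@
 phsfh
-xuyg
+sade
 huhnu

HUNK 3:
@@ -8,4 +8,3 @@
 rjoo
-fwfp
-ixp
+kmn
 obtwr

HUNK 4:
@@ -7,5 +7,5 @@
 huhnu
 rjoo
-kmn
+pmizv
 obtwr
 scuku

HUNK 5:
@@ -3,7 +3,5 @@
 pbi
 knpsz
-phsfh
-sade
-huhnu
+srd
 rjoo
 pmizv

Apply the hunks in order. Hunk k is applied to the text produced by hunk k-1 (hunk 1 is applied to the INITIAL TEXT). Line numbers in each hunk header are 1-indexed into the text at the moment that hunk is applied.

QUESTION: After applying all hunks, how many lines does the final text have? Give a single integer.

Hunk 1: at line 7 remove [vzj] add [fwfp,ixp] -> 15 lines: kcs jftag pbi knpsz phsfh xuyg huhnu rjoo fwfp ixp obtwr scuku bqc brm jbfl
Hunk 2: at line 5 remove [xuyg] add [sade] -> 15 lines: kcs jftag pbi knpsz phsfh sade huhnu rjoo fwfp ixp obtwr scuku bqc brm jbfl
Hunk 3: at line 8 remove [fwfp,ixp] add [kmn] -> 14 lines: kcs jftag pbi knpsz phsfh sade huhnu rjoo kmn obtwr scuku bqc brm jbfl
Hunk 4: at line 7 remove [kmn] add [pmizv] -> 14 lines: kcs jftag pbi knpsz phsfh sade huhnu rjoo pmizv obtwr scuku bqc brm jbfl
Hunk 5: at line 3 remove [phsfh,sade,huhnu] add [srd] -> 12 lines: kcs jftag pbi knpsz srd rjoo pmizv obtwr scuku bqc brm jbfl
Final line count: 12

Answer: 12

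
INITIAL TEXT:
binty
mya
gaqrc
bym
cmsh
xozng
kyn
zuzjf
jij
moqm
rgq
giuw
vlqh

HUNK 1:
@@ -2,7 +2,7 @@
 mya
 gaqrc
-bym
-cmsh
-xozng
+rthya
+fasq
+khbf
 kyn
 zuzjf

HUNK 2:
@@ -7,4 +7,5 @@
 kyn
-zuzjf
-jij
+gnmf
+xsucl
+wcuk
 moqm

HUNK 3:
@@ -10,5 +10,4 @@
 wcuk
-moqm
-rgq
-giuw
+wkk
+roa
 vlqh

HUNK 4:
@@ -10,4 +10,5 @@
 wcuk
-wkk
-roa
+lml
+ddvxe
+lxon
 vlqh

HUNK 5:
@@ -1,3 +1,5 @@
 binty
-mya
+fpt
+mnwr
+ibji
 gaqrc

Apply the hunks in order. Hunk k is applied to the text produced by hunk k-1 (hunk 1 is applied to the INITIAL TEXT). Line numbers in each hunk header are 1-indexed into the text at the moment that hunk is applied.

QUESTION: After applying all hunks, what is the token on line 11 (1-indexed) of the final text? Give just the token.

Hunk 1: at line 2 remove [bym,cmsh,xozng] add [rthya,fasq,khbf] -> 13 lines: binty mya gaqrc rthya fasq khbf kyn zuzjf jij moqm rgq giuw vlqh
Hunk 2: at line 7 remove [zuzjf,jij] add [gnmf,xsucl,wcuk] -> 14 lines: binty mya gaqrc rthya fasq khbf kyn gnmf xsucl wcuk moqm rgq giuw vlqh
Hunk 3: at line 10 remove [moqm,rgq,giuw] add [wkk,roa] -> 13 lines: binty mya gaqrc rthya fasq khbf kyn gnmf xsucl wcuk wkk roa vlqh
Hunk 4: at line 10 remove [wkk,roa] add [lml,ddvxe,lxon] -> 14 lines: binty mya gaqrc rthya fasq khbf kyn gnmf xsucl wcuk lml ddvxe lxon vlqh
Hunk 5: at line 1 remove [mya] add [fpt,mnwr,ibji] -> 16 lines: binty fpt mnwr ibji gaqrc rthya fasq khbf kyn gnmf xsucl wcuk lml ddvxe lxon vlqh
Final line 11: xsucl

Answer: xsucl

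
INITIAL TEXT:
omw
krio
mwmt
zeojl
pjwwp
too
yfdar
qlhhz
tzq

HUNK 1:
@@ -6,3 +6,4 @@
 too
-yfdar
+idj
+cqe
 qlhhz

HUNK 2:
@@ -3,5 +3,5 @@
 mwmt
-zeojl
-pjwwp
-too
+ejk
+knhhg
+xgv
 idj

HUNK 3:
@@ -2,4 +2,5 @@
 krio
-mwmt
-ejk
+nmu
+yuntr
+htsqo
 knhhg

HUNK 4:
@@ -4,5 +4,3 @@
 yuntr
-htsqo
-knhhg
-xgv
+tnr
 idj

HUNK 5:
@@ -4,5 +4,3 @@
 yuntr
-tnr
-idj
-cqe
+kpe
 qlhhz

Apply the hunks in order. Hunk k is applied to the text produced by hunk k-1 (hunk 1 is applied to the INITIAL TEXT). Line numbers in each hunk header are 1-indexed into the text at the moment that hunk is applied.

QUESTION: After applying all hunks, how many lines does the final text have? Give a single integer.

Answer: 7

Derivation:
Hunk 1: at line 6 remove [yfdar] add [idj,cqe] -> 10 lines: omw krio mwmt zeojl pjwwp too idj cqe qlhhz tzq
Hunk 2: at line 3 remove [zeojl,pjwwp,too] add [ejk,knhhg,xgv] -> 10 lines: omw krio mwmt ejk knhhg xgv idj cqe qlhhz tzq
Hunk 3: at line 2 remove [mwmt,ejk] add [nmu,yuntr,htsqo] -> 11 lines: omw krio nmu yuntr htsqo knhhg xgv idj cqe qlhhz tzq
Hunk 4: at line 4 remove [htsqo,knhhg,xgv] add [tnr] -> 9 lines: omw krio nmu yuntr tnr idj cqe qlhhz tzq
Hunk 5: at line 4 remove [tnr,idj,cqe] add [kpe] -> 7 lines: omw krio nmu yuntr kpe qlhhz tzq
Final line count: 7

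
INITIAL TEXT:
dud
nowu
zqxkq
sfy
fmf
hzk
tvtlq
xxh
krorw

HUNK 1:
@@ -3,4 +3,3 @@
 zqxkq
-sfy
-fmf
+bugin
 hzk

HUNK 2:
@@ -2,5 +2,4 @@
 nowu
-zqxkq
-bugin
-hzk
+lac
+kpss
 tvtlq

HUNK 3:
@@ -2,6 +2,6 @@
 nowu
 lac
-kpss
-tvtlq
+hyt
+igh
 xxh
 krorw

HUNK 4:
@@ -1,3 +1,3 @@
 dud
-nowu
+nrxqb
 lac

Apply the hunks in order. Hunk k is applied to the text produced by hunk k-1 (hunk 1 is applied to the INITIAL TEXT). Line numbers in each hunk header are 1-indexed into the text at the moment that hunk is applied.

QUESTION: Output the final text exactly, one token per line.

Hunk 1: at line 3 remove [sfy,fmf] add [bugin] -> 8 lines: dud nowu zqxkq bugin hzk tvtlq xxh krorw
Hunk 2: at line 2 remove [zqxkq,bugin,hzk] add [lac,kpss] -> 7 lines: dud nowu lac kpss tvtlq xxh krorw
Hunk 3: at line 2 remove [kpss,tvtlq] add [hyt,igh] -> 7 lines: dud nowu lac hyt igh xxh krorw
Hunk 4: at line 1 remove [nowu] add [nrxqb] -> 7 lines: dud nrxqb lac hyt igh xxh krorw

Answer: dud
nrxqb
lac
hyt
igh
xxh
krorw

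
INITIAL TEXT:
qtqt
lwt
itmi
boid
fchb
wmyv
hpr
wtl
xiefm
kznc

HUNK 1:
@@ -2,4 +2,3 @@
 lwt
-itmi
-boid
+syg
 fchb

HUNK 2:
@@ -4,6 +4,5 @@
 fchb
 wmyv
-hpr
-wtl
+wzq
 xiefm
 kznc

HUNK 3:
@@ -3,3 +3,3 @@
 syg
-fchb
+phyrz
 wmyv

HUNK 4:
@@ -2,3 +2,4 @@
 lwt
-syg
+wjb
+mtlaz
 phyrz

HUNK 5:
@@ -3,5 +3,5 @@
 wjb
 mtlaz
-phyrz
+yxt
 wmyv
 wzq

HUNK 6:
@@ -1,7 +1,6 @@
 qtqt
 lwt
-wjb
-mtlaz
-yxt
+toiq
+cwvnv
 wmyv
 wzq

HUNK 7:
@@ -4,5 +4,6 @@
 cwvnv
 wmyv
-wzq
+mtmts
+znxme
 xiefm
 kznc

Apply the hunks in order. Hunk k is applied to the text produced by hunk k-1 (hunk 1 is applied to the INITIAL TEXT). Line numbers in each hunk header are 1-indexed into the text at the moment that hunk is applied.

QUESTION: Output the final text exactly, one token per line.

Answer: qtqt
lwt
toiq
cwvnv
wmyv
mtmts
znxme
xiefm
kznc

Derivation:
Hunk 1: at line 2 remove [itmi,boid] add [syg] -> 9 lines: qtqt lwt syg fchb wmyv hpr wtl xiefm kznc
Hunk 2: at line 4 remove [hpr,wtl] add [wzq] -> 8 lines: qtqt lwt syg fchb wmyv wzq xiefm kznc
Hunk 3: at line 3 remove [fchb] add [phyrz] -> 8 lines: qtqt lwt syg phyrz wmyv wzq xiefm kznc
Hunk 4: at line 2 remove [syg] add [wjb,mtlaz] -> 9 lines: qtqt lwt wjb mtlaz phyrz wmyv wzq xiefm kznc
Hunk 5: at line 3 remove [phyrz] add [yxt] -> 9 lines: qtqt lwt wjb mtlaz yxt wmyv wzq xiefm kznc
Hunk 6: at line 1 remove [wjb,mtlaz,yxt] add [toiq,cwvnv] -> 8 lines: qtqt lwt toiq cwvnv wmyv wzq xiefm kznc
Hunk 7: at line 4 remove [wzq] add [mtmts,znxme] -> 9 lines: qtqt lwt toiq cwvnv wmyv mtmts znxme xiefm kznc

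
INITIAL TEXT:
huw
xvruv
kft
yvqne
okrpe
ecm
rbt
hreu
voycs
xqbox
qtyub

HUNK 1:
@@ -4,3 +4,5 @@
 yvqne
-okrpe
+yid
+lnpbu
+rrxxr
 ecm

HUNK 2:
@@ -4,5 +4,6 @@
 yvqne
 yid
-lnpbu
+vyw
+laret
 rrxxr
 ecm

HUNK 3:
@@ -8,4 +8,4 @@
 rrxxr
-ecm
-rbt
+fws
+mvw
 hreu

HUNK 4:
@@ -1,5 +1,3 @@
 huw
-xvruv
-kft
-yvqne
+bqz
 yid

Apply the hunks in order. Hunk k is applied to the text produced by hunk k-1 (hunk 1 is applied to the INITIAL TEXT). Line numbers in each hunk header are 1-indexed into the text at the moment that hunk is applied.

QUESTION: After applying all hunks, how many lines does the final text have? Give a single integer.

Hunk 1: at line 4 remove [okrpe] add [yid,lnpbu,rrxxr] -> 13 lines: huw xvruv kft yvqne yid lnpbu rrxxr ecm rbt hreu voycs xqbox qtyub
Hunk 2: at line 4 remove [lnpbu] add [vyw,laret] -> 14 lines: huw xvruv kft yvqne yid vyw laret rrxxr ecm rbt hreu voycs xqbox qtyub
Hunk 3: at line 8 remove [ecm,rbt] add [fws,mvw] -> 14 lines: huw xvruv kft yvqne yid vyw laret rrxxr fws mvw hreu voycs xqbox qtyub
Hunk 4: at line 1 remove [xvruv,kft,yvqne] add [bqz] -> 12 lines: huw bqz yid vyw laret rrxxr fws mvw hreu voycs xqbox qtyub
Final line count: 12

Answer: 12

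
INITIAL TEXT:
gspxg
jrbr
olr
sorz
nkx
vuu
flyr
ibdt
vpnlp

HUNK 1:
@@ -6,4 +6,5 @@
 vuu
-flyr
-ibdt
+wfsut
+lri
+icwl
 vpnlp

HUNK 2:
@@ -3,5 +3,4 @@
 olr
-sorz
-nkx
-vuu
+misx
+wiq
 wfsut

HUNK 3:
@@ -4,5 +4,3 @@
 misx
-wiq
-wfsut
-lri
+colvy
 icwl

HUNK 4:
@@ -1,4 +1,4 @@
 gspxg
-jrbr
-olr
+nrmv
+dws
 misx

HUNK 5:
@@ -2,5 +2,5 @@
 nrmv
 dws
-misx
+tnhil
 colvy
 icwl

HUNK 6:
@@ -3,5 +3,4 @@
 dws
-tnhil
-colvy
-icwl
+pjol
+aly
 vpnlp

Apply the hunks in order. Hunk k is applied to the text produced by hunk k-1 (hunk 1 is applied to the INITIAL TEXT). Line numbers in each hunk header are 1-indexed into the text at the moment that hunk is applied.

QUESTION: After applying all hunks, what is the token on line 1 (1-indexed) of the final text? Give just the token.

Answer: gspxg

Derivation:
Hunk 1: at line 6 remove [flyr,ibdt] add [wfsut,lri,icwl] -> 10 lines: gspxg jrbr olr sorz nkx vuu wfsut lri icwl vpnlp
Hunk 2: at line 3 remove [sorz,nkx,vuu] add [misx,wiq] -> 9 lines: gspxg jrbr olr misx wiq wfsut lri icwl vpnlp
Hunk 3: at line 4 remove [wiq,wfsut,lri] add [colvy] -> 7 lines: gspxg jrbr olr misx colvy icwl vpnlp
Hunk 4: at line 1 remove [jrbr,olr] add [nrmv,dws] -> 7 lines: gspxg nrmv dws misx colvy icwl vpnlp
Hunk 5: at line 2 remove [misx] add [tnhil] -> 7 lines: gspxg nrmv dws tnhil colvy icwl vpnlp
Hunk 6: at line 3 remove [tnhil,colvy,icwl] add [pjol,aly] -> 6 lines: gspxg nrmv dws pjol aly vpnlp
Final line 1: gspxg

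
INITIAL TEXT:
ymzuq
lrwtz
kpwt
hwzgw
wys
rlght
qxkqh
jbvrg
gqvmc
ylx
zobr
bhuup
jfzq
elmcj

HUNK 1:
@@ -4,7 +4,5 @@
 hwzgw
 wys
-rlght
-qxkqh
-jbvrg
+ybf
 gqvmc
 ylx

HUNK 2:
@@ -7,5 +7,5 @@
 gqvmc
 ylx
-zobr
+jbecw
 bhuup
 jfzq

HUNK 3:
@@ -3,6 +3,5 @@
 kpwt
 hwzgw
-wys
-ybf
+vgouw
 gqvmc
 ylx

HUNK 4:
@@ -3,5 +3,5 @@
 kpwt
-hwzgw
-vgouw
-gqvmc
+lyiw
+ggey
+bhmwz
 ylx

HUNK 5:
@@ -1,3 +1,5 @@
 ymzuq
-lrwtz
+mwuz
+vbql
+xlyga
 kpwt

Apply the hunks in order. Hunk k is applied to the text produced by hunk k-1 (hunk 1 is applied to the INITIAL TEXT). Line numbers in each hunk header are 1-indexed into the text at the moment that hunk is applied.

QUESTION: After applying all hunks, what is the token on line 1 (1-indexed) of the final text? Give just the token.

Hunk 1: at line 4 remove [rlght,qxkqh,jbvrg] add [ybf] -> 12 lines: ymzuq lrwtz kpwt hwzgw wys ybf gqvmc ylx zobr bhuup jfzq elmcj
Hunk 2: at line 7 remove [zobr] add [jbecw] -> 12 lines: ymzuq lrwtz kpwt hwzgw wys ybf gqvmc ylx jbecw bhuup jfzq elmcj
Hunk 3: at line 3 remove [wys,ybf] add [vgouw] -> 11 lines: ymzuq lrwtz kpwt hwzgw vgouw gqvmc ylx jbecw bhuup jfzq elmcj
Hunk 4: at line 3 remove [hwzgw,vgouw,gqvmc] add [lyiw,ggey,bhmwz] -> 11 lines: ymzuq lrwtz kpwt lyiw ggey bhmwz ylx jbecw bhuup jfzq elmcj
Hunk 5: at line 1 remove [lrwtz] add [mwuz,vbql,xlyga] -> 13 lines: ymzuq mwuz vbql xlyga kpwt lyiw ggey bhmwz ylx jbecw bhuup jfzq elmcj
Final line 1: ymzuq

Answer: ymzuq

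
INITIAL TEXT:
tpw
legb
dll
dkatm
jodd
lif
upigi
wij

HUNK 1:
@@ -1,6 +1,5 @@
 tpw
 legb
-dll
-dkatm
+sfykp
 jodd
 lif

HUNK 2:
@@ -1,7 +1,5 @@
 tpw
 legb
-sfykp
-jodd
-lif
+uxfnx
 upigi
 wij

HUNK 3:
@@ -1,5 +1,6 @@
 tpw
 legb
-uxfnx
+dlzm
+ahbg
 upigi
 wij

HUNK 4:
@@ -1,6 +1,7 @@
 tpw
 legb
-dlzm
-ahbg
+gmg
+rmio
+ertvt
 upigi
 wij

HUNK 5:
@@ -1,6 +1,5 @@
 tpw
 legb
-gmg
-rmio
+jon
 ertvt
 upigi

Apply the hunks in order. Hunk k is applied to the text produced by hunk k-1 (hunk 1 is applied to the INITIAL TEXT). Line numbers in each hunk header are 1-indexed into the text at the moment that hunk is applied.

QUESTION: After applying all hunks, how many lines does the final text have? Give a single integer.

Answer: 6

Derivation:
Hunk 1: at line 1 remove [dll,dkatm] add [sfykp] -> 7 lines: tpw legb sfykp jodd lif upigi wij
Hunk 2: at line 1 remove [sfykp,jodd,lif] add [uxfnx] -> 5 lines: tpw legb uxfnx upigi wij
Hunk 3: at line 1 remove [uxfnx] add [dlzm,ahbg] -> 6 lines: tpw legb dlzm ahbg upigi wij
Hunk 4: at line 1 remove [dlzm,ahbg] add [gmg,rmio,ertvt] -> 7 lines: tpw legb gmg rmio ertvt upigi wij
Hunk 5: at line 1 remove [gmg,rmio] add [jon] -> 6 lines: tpw legb jon ertvt upigi wij
Final line count: 6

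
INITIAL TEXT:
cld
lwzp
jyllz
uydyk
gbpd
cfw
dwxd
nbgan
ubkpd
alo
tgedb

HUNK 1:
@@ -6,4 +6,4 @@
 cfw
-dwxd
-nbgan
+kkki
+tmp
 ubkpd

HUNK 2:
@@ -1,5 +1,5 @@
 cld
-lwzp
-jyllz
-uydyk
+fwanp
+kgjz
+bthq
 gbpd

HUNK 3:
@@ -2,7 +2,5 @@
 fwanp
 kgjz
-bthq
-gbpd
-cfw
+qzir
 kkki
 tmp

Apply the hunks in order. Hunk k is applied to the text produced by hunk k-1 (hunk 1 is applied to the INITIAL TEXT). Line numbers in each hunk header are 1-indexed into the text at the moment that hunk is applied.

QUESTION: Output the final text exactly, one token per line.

Answer: cld
fwanp
kgjz
qzir
kkki
tmp
ubkpd
alo
tgedb

Derivation:
Hunk 1: at line 6 remove [dwxd,nbgan] add [kkki,tmp] -> 11 lines: cld lwzp jyllz uydyk gbpd cfw kkki tmp ubkpd alo tgedb
Hunk 2: at line 1 remove [lwzp,jyllz,uydyk] add [fwanp,kgjz,bthq] -> 11 lines: cld fwanp kgjz bthq gbpd cfw kkki tmp ubkpd alo tgedb
Hunk 3: at line 2 remove [bthq,gbpd,cfw] add [qzir] -> 9 lines: cld fwanp kgjz qzir kkki tmp ubkpd alo tgedb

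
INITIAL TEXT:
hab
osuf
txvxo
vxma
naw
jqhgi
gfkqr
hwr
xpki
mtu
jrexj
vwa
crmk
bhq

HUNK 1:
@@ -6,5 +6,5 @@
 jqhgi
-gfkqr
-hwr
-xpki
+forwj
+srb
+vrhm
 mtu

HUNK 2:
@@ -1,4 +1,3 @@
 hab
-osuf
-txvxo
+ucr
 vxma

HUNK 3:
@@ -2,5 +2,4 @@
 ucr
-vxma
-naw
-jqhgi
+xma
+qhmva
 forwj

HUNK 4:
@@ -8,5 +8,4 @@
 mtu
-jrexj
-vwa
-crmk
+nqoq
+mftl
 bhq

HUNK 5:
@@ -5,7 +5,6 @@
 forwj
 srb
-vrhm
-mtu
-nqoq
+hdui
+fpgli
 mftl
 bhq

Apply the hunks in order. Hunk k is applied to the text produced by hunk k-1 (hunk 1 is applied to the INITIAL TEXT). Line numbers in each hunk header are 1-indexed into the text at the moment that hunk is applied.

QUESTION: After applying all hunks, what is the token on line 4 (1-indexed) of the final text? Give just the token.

Hunk 1: at line 6 remove [gfkqr,hwr,xpki] add [forwj,srb,vrhm] -> 14 lines: hab osuf txvxo vxma naw jqhgi forwj srb vrhm mtu jrexj vwa crmk bhq
Hunk 2: at line 1 remove [osuf,txvxo] add [ucr] -> 13 lines: hab ucr vxma naw jqhgi forwj srb vrhm mtu jrexj vwa crmk bhq
Hunk 3: at line 2 remove [vxma,naw,jqhgi] add [xma,qhmva] -> 12 lines: hab ucr xma qhmva forwj srb vrhm mtu jrexj vwa crmk bhq
Hunk 4: at line 8 remove [jrexj,vwa,crmk] add [nqoq,mftl] -> 11 lines: hab ucr xma qhmva forwj srb vrhm mtu nqoq mftl bhq
Hunk 5: at line 5 remove [vrhm,mtu,nqoq] add [hdui,fpgli] -> 10 lines: hab ucr xma qhmva forwj srb hdui fpgli mftl bhq
Final line 4: qhmva

Answer: qhmva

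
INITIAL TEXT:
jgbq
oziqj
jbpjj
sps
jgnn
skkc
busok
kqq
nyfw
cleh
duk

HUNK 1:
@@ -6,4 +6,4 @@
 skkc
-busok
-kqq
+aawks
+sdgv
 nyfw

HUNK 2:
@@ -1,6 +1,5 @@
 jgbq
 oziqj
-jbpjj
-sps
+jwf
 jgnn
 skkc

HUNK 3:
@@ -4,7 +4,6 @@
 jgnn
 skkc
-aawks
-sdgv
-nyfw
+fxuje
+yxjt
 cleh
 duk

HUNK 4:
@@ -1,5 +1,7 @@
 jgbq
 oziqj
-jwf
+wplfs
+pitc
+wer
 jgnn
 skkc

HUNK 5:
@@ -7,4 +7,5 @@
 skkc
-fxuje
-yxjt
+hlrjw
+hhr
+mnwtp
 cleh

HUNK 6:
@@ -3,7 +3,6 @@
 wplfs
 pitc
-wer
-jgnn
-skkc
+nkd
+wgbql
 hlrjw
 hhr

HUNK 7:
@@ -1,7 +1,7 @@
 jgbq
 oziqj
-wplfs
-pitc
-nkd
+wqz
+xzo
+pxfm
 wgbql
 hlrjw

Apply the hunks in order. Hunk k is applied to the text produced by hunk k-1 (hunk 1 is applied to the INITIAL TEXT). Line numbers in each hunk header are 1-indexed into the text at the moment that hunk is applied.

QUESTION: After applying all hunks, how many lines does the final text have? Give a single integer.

Answer: 11

Derivation:
Hunk 1: at line 6 remove [busok,kqq] add [aawks,sdgv] -> 11 lines: jgbq oziqj jbpjj sps jgnn skkc aawks sdgv nyfw cleh duk
Hunk 2: at line 1 remove [jbpjj,sps] add [jwf] -> 10 lines: jgbq oziqj jwf jgnn skkc aawks sdgv nyfw cleh duk
Hunk 3: at line 4 remove [aawks,sdgv,nyfw] add [fxuje,yxjt] -> 9 lines: jgbq oziqj jwf jgnn skkc fxuje yxjt cleh duk
Hunk 4: at line 1 remove [jwf] add [wplfs,pitc,wer] -> 11 lines: jgbq oziqj wplfs pitc wer jgnn skkc fxuje yxjt cleh duk
Hunk 5: at line 7 remove [fxuje,yxjt] add [hlrjw,hhr,mnwtp] -> 12 lines: jgbq oziqj wplfs pitc wer jgnn skkc hlrjw hhr mnwtp cleh duk
Hunk 6: at line 3 remove [wer,jgnn,skkc] add [nkd,wgbql] -> 11 lines: jgbq oziqj wplfs pitc nkd wgbql hlrjw hhr mnwtp cleh duk
Hunk 7: at line 1 remove [wplfs,pitc,nkd] add [wqz,xzo,pxfm] -> 11 lines: jgbq oziqj wqz xzo pxfm wgbql hlrjw hhr mnwtp cleh duk
Final line count: 11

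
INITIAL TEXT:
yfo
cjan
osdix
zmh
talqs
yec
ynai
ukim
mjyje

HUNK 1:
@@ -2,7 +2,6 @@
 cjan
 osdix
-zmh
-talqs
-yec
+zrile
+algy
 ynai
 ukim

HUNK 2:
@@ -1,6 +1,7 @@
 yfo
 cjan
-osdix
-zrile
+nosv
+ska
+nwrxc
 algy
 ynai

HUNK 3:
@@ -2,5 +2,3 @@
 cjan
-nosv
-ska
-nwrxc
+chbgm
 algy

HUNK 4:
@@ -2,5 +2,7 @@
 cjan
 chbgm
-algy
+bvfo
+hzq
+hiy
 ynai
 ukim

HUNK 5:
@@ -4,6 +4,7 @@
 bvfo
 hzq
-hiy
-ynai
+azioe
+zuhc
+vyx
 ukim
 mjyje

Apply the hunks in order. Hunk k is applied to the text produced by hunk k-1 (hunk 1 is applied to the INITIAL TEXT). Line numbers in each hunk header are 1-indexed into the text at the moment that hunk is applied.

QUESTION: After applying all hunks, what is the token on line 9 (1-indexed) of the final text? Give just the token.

Answer: ukim

Derivation:
Hunk 1: at line 2 remove [zmh,talqs,yec] add [zrile,algy] -> 8 lines: yfo cjan osdix zrile algy ynai ukim mjyje
Hunk 2: at line 1 remove [osdix,zrile] add [nosv,ska,nwrxc] -> 9 lines: yfo cjan nosv ska nwrxc algy ynai ukim mjyje
Hunk 3: at line 2 remove [nosv,ska,nwrxc] add [chbgm] -> 7 lines: yfo cjan chbgm algy ynai ukim mjyje
Hunk 4: at line 2 remove [algy] add [bvfo,hzq,hiy] -> 9 lines: yfo cjan chbgm bvfo hzq hiy ynai ukim mjyje
Hunk 5: at line 4 remove [hiy,ynai] add [azioe,zuhc,vyx] -> 10 lines: yfo cjan chbgm bvfo hzq azioe zuhc vyx ukim mjyje
Final line 9: ukim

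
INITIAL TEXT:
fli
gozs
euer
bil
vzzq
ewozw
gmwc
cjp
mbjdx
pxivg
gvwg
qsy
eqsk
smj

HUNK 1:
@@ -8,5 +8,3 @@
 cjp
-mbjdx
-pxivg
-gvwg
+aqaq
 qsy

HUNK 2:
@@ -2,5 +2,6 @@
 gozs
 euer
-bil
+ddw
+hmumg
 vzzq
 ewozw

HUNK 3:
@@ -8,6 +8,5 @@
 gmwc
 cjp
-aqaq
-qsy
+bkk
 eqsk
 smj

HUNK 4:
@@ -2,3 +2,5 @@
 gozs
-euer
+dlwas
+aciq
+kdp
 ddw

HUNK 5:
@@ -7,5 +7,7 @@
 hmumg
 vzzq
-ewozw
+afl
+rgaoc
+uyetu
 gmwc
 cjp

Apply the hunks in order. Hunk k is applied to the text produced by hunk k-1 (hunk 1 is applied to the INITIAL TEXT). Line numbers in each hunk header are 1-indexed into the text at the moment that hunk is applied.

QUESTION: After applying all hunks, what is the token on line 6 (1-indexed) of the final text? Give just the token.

Answer: ddw

Derivation:
Hunk 1: at line 8 remove [mbjdx,pxivg,gvwg] add [aqaq] -> 12 lines: fli gozs euer bil vzzq ewozw gmwc cjp aqaq qsy eqsk smj
Hunk 2: at line 2 remove [bil] add [ddw,hmumg] -> 13 lines: fli gozs euer ddw hmumg vzzq ewozw gmwc cjp aqaq qsy eqsk smj
Hunk 3: at line 8 remove [aqaq,qsy] add [bkk] -> 12 lines: fli gozs euer ddw hmumg vzzq ewozw gmwc cjp bkk eqsk smj
Hunk 4: at line 2 remove [euer] add [dlwas,aciq,kdp] -> 14 lines: fli gozs dlwas aciq kdp ddw hmumg vzzq ewozw gmwc cjp bkk eqsk smj
Hunk 5: at line 7 remove [ewozw] add [afl,rgaoc,uyetu] -> 16 lines: fli gozs dlwas aciq kdp ddw hmumg vzzq afl rgaoc uyetu gmwc cjp bkk eqsk smj
Final line 6: ddw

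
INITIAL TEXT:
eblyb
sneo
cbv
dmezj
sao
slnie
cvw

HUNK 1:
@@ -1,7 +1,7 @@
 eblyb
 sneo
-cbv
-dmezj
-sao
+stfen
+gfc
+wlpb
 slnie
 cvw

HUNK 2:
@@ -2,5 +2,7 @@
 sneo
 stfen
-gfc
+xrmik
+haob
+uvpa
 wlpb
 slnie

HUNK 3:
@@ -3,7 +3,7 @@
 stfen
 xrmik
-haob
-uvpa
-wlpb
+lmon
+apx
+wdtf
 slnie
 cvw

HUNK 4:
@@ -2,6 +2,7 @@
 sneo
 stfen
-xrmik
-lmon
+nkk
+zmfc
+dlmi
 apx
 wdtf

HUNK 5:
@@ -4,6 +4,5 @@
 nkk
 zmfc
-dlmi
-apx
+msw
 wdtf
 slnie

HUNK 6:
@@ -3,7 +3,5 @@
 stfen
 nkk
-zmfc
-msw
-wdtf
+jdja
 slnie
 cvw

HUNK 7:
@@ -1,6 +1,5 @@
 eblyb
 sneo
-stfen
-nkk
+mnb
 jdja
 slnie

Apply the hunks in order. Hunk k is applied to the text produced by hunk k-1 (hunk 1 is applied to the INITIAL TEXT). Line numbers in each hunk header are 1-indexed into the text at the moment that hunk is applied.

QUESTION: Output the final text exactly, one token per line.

Hunk 1: at line 1 remove [cbv,dmezj,sao] add [stfen,gfc,wlpb] -> 7 lines: eblyb sneo stfen gfc wlpb slnie cvw
Hunk 2: at line 2 remove [gfc] add [xrmik,haob,uvpa] -> 9 lines: eblyb sneo stfen xrmik haob uvpa wlpb slnie cvw
Hunk 3: at line 3 remove [haob,uvpa,wlpb] add [lmon,apx,wdtf] -> 9 lines: eblyb sneo stfen xrmik lmon apx wdtf slnie cvw
Hunk 4: at line 2 remove [xrmik,lmon] add [nkk,zmfc,dlmi] -> 10 lines: eblyb sneo stfen nkk zmfc dlmi apx wdtf slnie cvw
Hunk 5: at line 4 remove [dlmi,apx] add [msw] -> 9 lines: eblyb sneo stfen nkk zmfc msw wdtf slnie cvw
Hunk 6: at line 3 remove [zmfc,msw,wdtf] add [jdja] -> 7 lines: eblyb sneo stfen nkk jdja slnie cvw
Hunk 7: at line 1 remove [stfen,nkk] add [mnb] -> 6 lines: eblyb sneo mnb jdja slnie cvw

Answer: eblyb
sneo
mnb
jdja
slnie
cvw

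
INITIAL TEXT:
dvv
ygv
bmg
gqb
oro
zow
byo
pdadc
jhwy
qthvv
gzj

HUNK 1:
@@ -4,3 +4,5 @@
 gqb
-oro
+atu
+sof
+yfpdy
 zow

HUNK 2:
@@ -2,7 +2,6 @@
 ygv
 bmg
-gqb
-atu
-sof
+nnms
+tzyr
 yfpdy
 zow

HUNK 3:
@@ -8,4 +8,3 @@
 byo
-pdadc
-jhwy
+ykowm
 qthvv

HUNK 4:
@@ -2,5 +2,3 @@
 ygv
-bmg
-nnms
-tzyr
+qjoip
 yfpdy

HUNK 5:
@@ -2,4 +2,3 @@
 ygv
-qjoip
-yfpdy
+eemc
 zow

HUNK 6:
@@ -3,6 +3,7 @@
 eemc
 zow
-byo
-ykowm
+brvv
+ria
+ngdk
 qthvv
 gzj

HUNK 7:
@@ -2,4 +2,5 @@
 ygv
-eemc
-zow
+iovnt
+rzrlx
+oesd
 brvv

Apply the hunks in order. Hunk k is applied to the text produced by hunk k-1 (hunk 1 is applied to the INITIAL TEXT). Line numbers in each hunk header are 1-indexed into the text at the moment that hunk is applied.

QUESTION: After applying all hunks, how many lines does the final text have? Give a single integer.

Answer: 10

Derivation:
Hunk 1: at line 4 remove [oro] add [atu,sof,yfpdy] -> 13 lines: dvv ygv bmg gqb atu sof yfpdy zow byo pdadc jhwy qthvv gzj
Hunk 2: at line 2 remove [gqb,atu,sof] add [nnms,tzyr] -> 12 lines: dvv ygv bmg nnms tzyr yfpdy zow byo pdadc jhwy qthvv gzj
Hunk 3: at line 8 remove [pdadc,jhwy] add [ykowm] -> 11 lines: dvv ygv bmg nnms tzyr yfpdy zow byo ykowm qthvv gzj
Hunk 4: at line 2 remove [bmg,nnms,tzyr] add [qjoip] -> 9 lines: dvv ygv qjoip yfpdy zow byo ykowm qthvv gzj
Hunk 5: at line 2 remove [qjoip,yfpdy] add [eemc] -> 8 lines: dvv ygv eemc zow byo ykowm qthvv gzj
Hunk 6: at line 3 remove [byo,ykowm] add [brvv,ria,ngdk] -> 9 lines: dvv ygv eemc zow brvv ria ngdk qthvv gzj
Hunk 7: at line 2 remove [eemc,zow] add [iovnt,rzrlx,oesd] -> 10 lines: dvv ygv iovnt rzrlx oesd brvv ria ngdk qthvv gzj
Final line count: 10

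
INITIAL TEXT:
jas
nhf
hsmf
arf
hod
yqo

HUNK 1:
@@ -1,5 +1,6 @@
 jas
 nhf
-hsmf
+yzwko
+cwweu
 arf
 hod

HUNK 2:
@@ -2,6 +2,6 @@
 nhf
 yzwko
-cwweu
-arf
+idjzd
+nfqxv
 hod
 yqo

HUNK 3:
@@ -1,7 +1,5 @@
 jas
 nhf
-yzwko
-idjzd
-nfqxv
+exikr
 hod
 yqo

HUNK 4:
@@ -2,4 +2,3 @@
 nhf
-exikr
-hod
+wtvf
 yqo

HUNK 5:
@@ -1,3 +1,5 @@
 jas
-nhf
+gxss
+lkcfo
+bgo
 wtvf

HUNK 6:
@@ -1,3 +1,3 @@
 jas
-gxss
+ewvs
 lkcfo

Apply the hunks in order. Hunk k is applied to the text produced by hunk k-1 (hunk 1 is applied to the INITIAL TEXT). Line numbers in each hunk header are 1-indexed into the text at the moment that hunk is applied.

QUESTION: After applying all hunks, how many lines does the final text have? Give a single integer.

Answer: 6

Derivation:
Hunk 1: at line 1 remove [hsmf] add [yzwko,cwweu] -> 7 lines: jas nhf yzwko cwweu arf hod yqo
Hunk 2: at line 2 remove [cwweu,arf] add [idjzd,nfqxv] -> 7 lines: jas nhf yzwko idjzd nfqxv hod yqo
Hunk 3: at line 1 remove [yzwko,idjzd,nfqxv] add [exikr] -> 5 lines: jas nhf exikr hod yqo
Hunk 4: at line 2 remove [exikr,hod] add [wtvf] -> 4 lines: jas nhf wtvf yqo
Hunk 5: at line 1 remove [nhf] add [gxss,lkcfo,bgo] -> 6 lines: jas gxss lkcfo bgo wtvf yqo
Hunk 6: at line 1 remove [gxss] add [ewvs] -> 6 lines: jas ewvs lkcfo bgo wtvf yqo
Final line count: 6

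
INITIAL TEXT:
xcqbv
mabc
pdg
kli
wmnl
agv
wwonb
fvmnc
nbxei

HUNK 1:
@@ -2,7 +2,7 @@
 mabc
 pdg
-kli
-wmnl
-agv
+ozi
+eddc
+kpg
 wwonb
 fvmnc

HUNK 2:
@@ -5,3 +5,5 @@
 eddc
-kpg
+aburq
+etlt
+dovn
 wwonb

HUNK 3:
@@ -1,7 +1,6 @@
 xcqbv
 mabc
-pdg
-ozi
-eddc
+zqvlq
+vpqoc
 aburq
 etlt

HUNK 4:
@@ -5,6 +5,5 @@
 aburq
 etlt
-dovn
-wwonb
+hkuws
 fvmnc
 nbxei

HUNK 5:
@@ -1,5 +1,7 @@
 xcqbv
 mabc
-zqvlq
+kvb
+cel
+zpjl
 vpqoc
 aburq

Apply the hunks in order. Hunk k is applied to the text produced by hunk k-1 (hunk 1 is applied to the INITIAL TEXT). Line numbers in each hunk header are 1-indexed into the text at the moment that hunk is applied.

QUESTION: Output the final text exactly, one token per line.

Hunk 1: at line 2 remove [kli,wmnl,agv] add [ozi,eddc,kpg] -> 9 lines: xcqbv mabc pdg ozi eddc kpg wwonb fvmnc nbxei
Hunk 2: at line 5 remove [kpg] add [aburq,etlt,dovn] -> 11 lines: xcqbv mabc pdg ozi eddc aburq etlt dovn wwonb fvmnc nbxei
Hunk 3: at line 1 remove [pdg,ozi,eddc] add [zqvlq,vpqoc] -> 10 lines: xcqbv mabc zqvlq vpqoc aburq etlt dovn wwonb fvmnc nbxei
Hunk 4: at line 5 remove [dovn,wwonb] add [hkuws] -> 9 lines: xcqbv mabc zqvlq vpqoc aburq etlt hkuws fvmnc nbxei
Hunk 5: at line 1 remove [zqvlq] add [kvb,cel,zpjl] -> 11 lines: xcqbv mabc kvb cel zpjl vpqoc aburq etlt hkuws fvmnc nbxei

Answer: xcqbv
mabc
kvb
cel
zpjl
vpqoc
aburq
etlt
hkuws
fvmnc
nbxei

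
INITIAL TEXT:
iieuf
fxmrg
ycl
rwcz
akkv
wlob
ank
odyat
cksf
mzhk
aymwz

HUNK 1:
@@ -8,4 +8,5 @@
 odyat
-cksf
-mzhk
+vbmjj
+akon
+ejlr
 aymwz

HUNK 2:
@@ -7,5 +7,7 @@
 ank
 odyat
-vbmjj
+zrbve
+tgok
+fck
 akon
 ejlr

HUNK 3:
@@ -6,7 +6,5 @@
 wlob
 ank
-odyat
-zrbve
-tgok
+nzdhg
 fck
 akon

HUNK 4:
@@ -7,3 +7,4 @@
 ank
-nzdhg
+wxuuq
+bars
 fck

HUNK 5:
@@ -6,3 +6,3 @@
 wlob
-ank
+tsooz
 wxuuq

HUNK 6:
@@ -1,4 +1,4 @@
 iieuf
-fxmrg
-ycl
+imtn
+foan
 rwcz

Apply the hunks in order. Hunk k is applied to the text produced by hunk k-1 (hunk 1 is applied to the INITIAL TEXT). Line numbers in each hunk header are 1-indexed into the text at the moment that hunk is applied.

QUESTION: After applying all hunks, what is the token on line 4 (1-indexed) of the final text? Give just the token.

Answer: rwcz

Derivation:
Hunk 1: at line 8 remove [cksf,mzhk] add [vbmjj,akon,ejlr] -> 12 lines: iieuf fxmrg ycl rwcz akkv wlob ank odyat vbmjj akon ejlr aymwz
Hunk 2: at line 7 remove [vbmjj] add [zrbve,tgok,fck] -> 14 lines: iieuf fxmrg ycl rwcz akkv wlob ank odyat zrbve tgok fck akon ejlr aymwz
Hunk 3: at line 6 remove [odyat,zrbve,tgok] add [nzdhg] -> 12 lines: iieuf fxmrg ycl rwcz akkv wlob ank nzdhg fck akon ejlr aymwz
Hunk 4: at line 7 remove [nzdhg] add [wxuuq,bars] -> 13 lines: iieuf fxmrg ycl rwcz akkv wlob ank wxuuq bars fck akon ejlr aymwz
Hunk 5: at line 6 remove [ank] add [tsooz] -> 13 lines: iieuf fxmrg ycl rwcz akkv wlob tsooz wxuuq bars fck akon ejlr aymwz
Hunk 6: at line 1 remove [fxmrg,ycl] add [imtn,foan] -> 13 lines: iieuf imtn foan rwcz akkv wlob tsooz wxuuq bars fck akon ejlr aymwz
Final line 4: rwcz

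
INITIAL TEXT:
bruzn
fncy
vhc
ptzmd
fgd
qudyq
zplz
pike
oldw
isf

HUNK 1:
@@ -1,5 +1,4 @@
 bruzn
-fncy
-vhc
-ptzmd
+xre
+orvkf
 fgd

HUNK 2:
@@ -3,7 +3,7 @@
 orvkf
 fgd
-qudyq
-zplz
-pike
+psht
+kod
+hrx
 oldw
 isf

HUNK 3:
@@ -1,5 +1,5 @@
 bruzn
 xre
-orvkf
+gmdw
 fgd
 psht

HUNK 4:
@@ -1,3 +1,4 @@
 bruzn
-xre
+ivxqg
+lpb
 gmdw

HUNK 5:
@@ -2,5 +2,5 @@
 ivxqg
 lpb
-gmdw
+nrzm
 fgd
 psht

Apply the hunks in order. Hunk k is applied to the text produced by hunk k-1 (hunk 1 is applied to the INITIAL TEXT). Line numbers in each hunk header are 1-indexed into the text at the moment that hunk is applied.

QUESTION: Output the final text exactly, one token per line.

Hunk 1: at line 1 remove [fncy,vhc,ptzmd] add [xre,orvkf] -> 9 lines: bruzn xre orvkf fgd qudyq zplz pike oldw isf
Hunk 2: at line 3 remove [qudyq,zplz,pike] add [psht,kod,hrx] -> 9 lines: bruzn xre orvkf fgd psht kod hrx oldw isf
Hunk 3: at line 1 remove [orvkf] add [gmdw] -> 9 lines: bruzn xre gmdw fgd psht kod hrx oldw isf
Hunk 4: at line 1 remove [xre] add [ivxqg,lpb] -> 10 lines: bruzn ivxqg lpb gmdw fgd psht kod hrx oldw isf
Hunk 5: at line 2 remove [gmdw] add [nrzm] -> 10 lines: bruzn ivxqg lpb nrzm fgd psht kod hrx oldw isf

Answer: bruzn
ivxqg
lpb
nrzm
fgd
psht
kod
hrx
oldw
isf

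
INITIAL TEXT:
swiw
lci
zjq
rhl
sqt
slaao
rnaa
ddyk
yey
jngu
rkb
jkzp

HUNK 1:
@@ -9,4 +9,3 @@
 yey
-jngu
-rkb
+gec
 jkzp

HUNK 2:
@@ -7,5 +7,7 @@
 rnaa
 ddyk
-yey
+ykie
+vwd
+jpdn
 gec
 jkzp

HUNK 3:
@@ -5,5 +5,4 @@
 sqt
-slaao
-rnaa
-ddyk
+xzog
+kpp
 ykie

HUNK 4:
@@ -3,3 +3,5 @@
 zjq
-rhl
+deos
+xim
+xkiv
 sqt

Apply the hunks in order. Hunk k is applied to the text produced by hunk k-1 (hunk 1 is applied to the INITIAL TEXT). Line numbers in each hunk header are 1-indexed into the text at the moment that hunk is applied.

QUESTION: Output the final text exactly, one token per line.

Hunk 1: at line 9 remove [jngu,rkb] add [gec] -> 11 lines: swiw lci zjq rhl sqt slaao rnaa ddyk yey gec jkzp
Hunk 2: at line 7 remove [yey] add [ykie,vwd,jpdn] -> 13 lines: swiw lci zjq rhl sqt slaao rnaa ddyk ykie vwd jpdn gec jkzp
Hunk 3: at line 5 remove [slaao,rnaa,ddyk] add [xzog,kpp] -> 12 lines: swiw lci zjq rhl sqt xzog kpp ykie vwd jpdn gec jkzp
Hunk 4: at line 3 remove [rhl] add [deos,xim,xkiv] -> 14 lines: swiw lci zjq deos xim xkiv sqt xzog kpp ykie vwd jpdn gec jkzp

Answer: swiw
lci
zjq
deos
xim
xkiv
sqt
xzog
kpp
ykie
vwd
jpdn
gec
jkzp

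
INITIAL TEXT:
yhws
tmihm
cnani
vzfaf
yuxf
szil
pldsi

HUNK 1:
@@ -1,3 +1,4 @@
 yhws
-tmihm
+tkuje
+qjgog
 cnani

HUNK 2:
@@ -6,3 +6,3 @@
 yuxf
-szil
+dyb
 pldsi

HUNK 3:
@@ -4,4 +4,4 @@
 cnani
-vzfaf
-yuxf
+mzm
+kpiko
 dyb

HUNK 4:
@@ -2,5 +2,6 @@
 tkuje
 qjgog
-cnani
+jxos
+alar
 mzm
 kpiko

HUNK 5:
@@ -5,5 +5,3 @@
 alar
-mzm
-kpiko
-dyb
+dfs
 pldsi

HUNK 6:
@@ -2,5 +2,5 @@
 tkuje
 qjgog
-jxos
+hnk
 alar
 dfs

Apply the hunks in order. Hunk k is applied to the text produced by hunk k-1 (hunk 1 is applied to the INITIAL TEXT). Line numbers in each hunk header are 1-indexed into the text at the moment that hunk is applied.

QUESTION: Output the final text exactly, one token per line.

Answer: yhws
tkuje
qjgog
hnk
alar
dfs
pldsi

Derivation:
Hunk 1: at line 1 remove [tmihm] add [tkuje,qjgog] -> 8 lines: yhws tkuje qjgog cnani vzfaf yuxf szil pldsi
Hunk 2: at line 6 remove [szil] add [dyb] -> 8 lines: yhws tkuje qjgog cnani vzfaf yuxf dyb pldsi
Hunk 3: at line 4 remove [vzfaf,yuxf] add [mzm,kpiko] -> 8 lines: yhws tkuje qjgog cnani mzm kpiko dyb pldsi
Hunk 4: at line 2 remove [cnani] add [jxos,alar] -> 9 lines: yhws tkuje qjgog jxos alar mzm kpiko dyb pldsi
Hunk 5: at line 5 remove [mzm,kpiko,dyb] add [dfs] -> 7 lines: yhws tkuje qjgog jxos alar dfs pldsi
Hunk 6: at line 2 remove [jxos] add [hnk] -> 7 lines: yhws tkuje qjgog hnk alar dfs pldsi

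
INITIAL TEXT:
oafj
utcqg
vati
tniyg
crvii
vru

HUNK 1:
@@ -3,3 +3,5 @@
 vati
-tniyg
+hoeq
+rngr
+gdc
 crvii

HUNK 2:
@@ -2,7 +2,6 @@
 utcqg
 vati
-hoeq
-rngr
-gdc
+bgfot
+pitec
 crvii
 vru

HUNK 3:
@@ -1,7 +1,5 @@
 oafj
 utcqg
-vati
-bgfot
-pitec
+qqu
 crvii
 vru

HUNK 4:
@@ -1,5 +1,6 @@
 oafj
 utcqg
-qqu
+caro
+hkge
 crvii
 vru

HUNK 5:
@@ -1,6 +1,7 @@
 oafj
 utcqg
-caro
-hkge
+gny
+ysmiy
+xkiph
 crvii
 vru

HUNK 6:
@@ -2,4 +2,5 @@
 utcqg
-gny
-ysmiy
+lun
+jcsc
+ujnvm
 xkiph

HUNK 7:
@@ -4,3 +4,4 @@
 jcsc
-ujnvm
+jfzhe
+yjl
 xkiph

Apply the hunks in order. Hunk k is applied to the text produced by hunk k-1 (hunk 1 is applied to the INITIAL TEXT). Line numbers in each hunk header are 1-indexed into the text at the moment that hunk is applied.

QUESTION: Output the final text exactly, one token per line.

Hunk 1: at line 3 remove [tniyg] add [hoeq,rngr,gdc] -> 8 lines: oafj utcqg vati hoeq rngr gdc crvii vru
Hunk 2: at line 2 remove [hoeq,rngr,gdc] add [bgfot,pitec] -> 7 lines: oafj utcqg vati bgfot pitec crvii vru
Hunk 3: at line 1 remove [vati,bgfot,pitec] add [qqu] -> 5 lines: oafj utcqg qqu crvii vru
Hunk 4: at line 1 remove [qqu] add [caro,hkge] -> 6 lines: oafj utcqg caro hkge crvii vru
Hunk 5: at line 1 remove [caro,hkge] add [gny,ysmiy,xkiph] -> 7 lines: oafj utcqg gny ysmiy xkiph crvii vru
Hunk 6: at line 2 remove [gny,ysmiy] add [lun,jcsc,ujnvm] -> 8 lines: oafj utcqg lun jcsc ujnvm xkiph crvii vru
Hunk 7: at line 4 remove [ujnvm] add [jfzhe,yjl] -> 9 lines: oafj utcqg lun jcsc jfzhe yjl xkiph crvii vru

Answer: oafj
utcqg
lun
jcsc
jfzhe
yjl
xkiph
crvii
vru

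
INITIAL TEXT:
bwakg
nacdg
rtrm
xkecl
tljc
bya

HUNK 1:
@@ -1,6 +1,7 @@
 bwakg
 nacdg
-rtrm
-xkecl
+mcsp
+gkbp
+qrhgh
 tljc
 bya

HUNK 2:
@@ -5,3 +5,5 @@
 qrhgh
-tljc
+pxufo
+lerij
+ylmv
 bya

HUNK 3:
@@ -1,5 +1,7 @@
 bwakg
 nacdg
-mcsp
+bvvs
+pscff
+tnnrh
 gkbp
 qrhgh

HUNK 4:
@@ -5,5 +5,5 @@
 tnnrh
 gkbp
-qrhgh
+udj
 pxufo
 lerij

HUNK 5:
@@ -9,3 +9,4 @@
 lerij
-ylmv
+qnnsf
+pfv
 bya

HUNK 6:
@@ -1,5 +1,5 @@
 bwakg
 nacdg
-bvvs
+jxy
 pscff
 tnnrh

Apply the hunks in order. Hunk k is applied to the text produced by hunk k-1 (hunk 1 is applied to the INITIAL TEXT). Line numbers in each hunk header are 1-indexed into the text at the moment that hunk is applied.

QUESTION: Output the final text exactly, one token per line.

Answer: bwakg
nacdg
jxy
pscff
tnnrh
gkbp
udj
pxufo
lerij
qnnsf
pfv
bya

Derivation:
Hunk 1: at line 1 remove [rtrm,xkecl] add [mcsp,gkbp,qrhgh] -> 7 lines: bwakg nacdg mcsp gkbp qrhgh tljc bya
Hunk 2: at line 5 remove [tljc] add [pxufo,lerij,ylmv] -> 9 lines: bwakg nacdg mcsp gkbp qrhgh pxufo lerij ylmv bya
Hunk 3: at line 1 remove [mcsp] add [bvvs,pscff,tnnrh] -> 11 lines: bwakg nacdg bvvs pscff tnnrh gkbp qrhgh pxufo lerij ylmv bya
Hunk 4: at line 5 remove [qrhgh] add [udj] -> 11 lines: bwakg nacdg bvvs pscff tnnrh gkbp udj pxufo lerij ylmv bya
Hunk 5: at line 9 remove [ylmv] add [qnnsf,pfv] -> 12 lines: bwakg nacdg bvvs pscff tnnrh gkbp udj pxufo lerij qnnsf pfv bya
Hunk 6: at line 1 remove [bvvs] add [jxy] -> 12 lines: bwakg nacdg jxy pscff tnnrh gkbp udj pxufo lerij qnnsf pfv bya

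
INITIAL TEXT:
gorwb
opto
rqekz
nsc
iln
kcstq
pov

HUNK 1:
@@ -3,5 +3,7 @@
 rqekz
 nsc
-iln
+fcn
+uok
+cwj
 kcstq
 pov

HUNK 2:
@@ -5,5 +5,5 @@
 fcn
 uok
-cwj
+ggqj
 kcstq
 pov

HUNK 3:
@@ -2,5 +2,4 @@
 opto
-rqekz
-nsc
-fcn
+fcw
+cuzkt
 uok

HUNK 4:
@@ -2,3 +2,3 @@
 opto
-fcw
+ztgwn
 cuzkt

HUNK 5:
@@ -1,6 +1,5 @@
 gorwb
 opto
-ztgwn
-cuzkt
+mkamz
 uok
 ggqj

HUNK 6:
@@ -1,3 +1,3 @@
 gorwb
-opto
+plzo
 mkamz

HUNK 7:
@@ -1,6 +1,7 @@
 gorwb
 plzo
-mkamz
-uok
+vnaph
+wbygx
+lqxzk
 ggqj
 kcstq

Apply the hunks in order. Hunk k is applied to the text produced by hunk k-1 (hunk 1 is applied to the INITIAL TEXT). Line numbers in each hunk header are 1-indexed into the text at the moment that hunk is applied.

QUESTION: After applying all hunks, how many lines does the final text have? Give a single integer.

Answer: 8

Derivation:
Hunk 1: at line 3 remove [iln] add [fcn,uok,cwj] -> 9 lines: gorwb opto rqekz nsc fcn uok cwj kcstq pov
Hunk 2: at line 5 remove [cwj] add [ggqj] -> 9 lines: gorwb opto rqekz nsc fcn uok ggqj kcstq pov
Hunk 3: at line 2 remove [rqekz,nsc,fcn] add [fcw,cuzkt] -> 8 lines: gorwb opto fcw cuzkt uok ggqj kcstq pov
Hunk 4: at line 2 remove [fcw] add [ztgwn] -> 8 lines: gorwb opto ztgwn cuzkt uok ggqj kcstq pov
Hunk 5: at line 1 remove [ztgwn,cuzkt] add [mkamz] -> 7 lines: gorwb opto mkamz uok ggqj kcstq pov
Hunk 6: at line 1 remove [opto] add [plzo] -> 7 lines: gorwb plzo mkamz uok ggqj kcstq pov
Hunk 7: at line 1 remove [mkamz,uok] add [vnaph,wbygx,lqxzk] -> 8 lines: gorwb plzo vnaph wbygx lqxzk ggqj kcstq pov
Final line count: 8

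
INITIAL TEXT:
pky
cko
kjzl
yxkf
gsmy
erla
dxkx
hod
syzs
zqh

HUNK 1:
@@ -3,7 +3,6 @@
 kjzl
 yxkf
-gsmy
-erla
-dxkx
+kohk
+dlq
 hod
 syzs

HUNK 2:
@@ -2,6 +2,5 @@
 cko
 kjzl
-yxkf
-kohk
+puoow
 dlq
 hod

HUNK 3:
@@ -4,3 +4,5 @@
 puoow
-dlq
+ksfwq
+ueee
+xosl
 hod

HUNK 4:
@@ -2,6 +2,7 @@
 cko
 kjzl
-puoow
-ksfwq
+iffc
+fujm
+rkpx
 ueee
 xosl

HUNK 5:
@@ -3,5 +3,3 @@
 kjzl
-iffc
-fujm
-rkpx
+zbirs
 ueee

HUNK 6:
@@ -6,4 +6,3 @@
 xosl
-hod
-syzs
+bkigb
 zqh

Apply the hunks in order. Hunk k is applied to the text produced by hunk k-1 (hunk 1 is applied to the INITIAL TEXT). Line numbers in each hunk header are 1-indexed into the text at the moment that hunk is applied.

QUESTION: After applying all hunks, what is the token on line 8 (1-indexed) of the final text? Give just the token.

Answer: zqh

Derivation:
Hunk 1: at line 3 remove [gsmy,erla,dxkx] add [kohk,dlq] -> 9 lines: pky cko kjzl yxkf kohk dlq hod syzs zqh
Hunk 2: at line 2 remove [yxkf,kohk] add [puoow] -> 8 lines: pky cko kjzl puoow dlq hod syzs zqh
Hunk 3: at line 4 remove [dlq] add [ksfwq,ueee,xosl] -> 10 lines: pky cko kjzl puoow ksfwq ueee xosl hod syzs zqh
Hunk 4: at line 2 remove [puoow,ksfwq] add [iffc,fujm,rkpx] -> 11 lines: pky cko kjzl iffc fujm rkpx ueee xosl hod syzs zqh
Hunk 5: at line 3 remove [iffc,fujm,rkpx] add [zbirs] -> 9 lines: pky cko kjzl zbirs ueee xosl hod syzs zqh
Hunk 6: at line 6 remove [hod,syzs] add [bkigb] -> 8 lines: pky cko kjzl zbirs ueee xosl bkigb zqh
Final line 8: zqh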